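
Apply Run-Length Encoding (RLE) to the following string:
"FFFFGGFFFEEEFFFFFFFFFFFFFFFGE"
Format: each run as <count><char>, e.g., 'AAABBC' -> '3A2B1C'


Scanning runs left to right:
  i=0: run of 'F' x 4 -> '4F'
  i=4: run of 'G' x 2 -> '2G'
  i=6: run of 'F' x 3 -> '3F'
  i=9: run of 'E' x 3 -> '3E'
  i=12: run of 'F' x 15 -> '15F'
  i=27: run of 'G' x 1 -> '1G'
  i=28: run of 'E' x 1 -> '1E'

RLE = 4F2G3F3E15F1G1E


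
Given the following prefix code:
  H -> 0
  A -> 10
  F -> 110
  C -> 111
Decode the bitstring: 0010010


Decoding step by step:
Bits 0 -> H
Bits 0 -> H
Bits 10 -> A
Bits 0 -> H
Bits 10 -> A


Decoded message: HHAHA


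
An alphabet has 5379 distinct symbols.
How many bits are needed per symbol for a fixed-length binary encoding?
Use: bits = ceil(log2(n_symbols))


log2(5379) = 12.3931
Bracket: 2^12 = 4096 < 5379 <= 2^13 = 8192
So ceil(log2(5379)) = 13

bits = ceil(log2(5379)) = ceil(12.3931) = 13 bits


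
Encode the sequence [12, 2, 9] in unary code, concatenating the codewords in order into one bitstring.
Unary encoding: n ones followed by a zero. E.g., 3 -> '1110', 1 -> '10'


Encode each number as n ones followed by a terminating 0:
  12 -> 1111111111110 (13 bits)
  2 -> 110 (3 bits)
  9 -> 1111111110 (10 bits)
Total length = 13 + 3 + 10 = 26 bits.

Unary([12, 2, 9]) = 11111111111101101111111110 (26 bits)


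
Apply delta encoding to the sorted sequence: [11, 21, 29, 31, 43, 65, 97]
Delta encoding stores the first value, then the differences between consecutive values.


First value: 11
Deltas:
  21 - 11 = 10
  29 - 21 = 8
  31 - 29 = 2
  43 - 31 = 12
  65 - 43 = 22
  97 - 65 = 32


Delta encoded: [11, 10, 8, 2, 12, 22, 32]


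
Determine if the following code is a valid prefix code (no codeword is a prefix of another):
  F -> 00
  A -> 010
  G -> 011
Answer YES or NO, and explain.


Checking each pair (does one codeword prefix another?):
  F='00' vs A='010': no prefix
  F='00' vs G='011': no prefix
  A='010' vs F='00': no prefix
  A='010' vs G='011': no prefix
  G='011' vs F='00': no prefix
  G='011' vs A='010': no prefix
No violation found over all pairs.

YES -- this is a valid prefix code. No codeword is a prefix of any other codeword.


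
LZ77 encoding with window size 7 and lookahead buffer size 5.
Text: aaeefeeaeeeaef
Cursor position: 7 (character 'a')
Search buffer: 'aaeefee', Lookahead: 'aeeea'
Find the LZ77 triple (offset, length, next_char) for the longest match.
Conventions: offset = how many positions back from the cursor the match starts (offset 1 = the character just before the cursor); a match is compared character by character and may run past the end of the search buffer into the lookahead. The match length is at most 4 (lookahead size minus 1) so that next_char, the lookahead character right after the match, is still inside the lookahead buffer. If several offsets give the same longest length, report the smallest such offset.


Try each offset into the search buffer:
  offset=1 (pos 6, char 'e'): match length 0
  offset=2 (pos 5, char 'e'): match length 0
  offset=3 (pos 4, char 'f'): match length 0
  offset=4 (pos 3, char 'e'): match length 0
  offset=5 (pos 2, char 'e'): match length 0
  offset=6 (pos 1, char 'a'): match length 3
  offset=7 (pos 0, char 'a'): match length 1
Longest match has length 3 at offset 6.
next_char = character at position 7 + 3 = 10 -> 'e'

Best match: offset=6, length=3 (matching 'aee' starting at position 1)
LZ77 triple: (6, 3, 'e')


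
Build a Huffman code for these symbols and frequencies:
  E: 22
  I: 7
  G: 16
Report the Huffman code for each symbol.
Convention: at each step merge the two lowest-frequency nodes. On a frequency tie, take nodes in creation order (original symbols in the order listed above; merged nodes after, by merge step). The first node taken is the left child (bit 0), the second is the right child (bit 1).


Huffman tree construction:
Step 1: Merge I(7) + G(16) = 23
Step 2: Merge E(22) + (I+G)(23) = 45
Read each symbol's code off the tree from the root (left child = 0, right child = 1).

Codes:
  E: 0 (length 1)
  I: 10 (length 2)
  G: 11 (length 2)
Average code length: 68/45 = 1.5111 bits/symbol


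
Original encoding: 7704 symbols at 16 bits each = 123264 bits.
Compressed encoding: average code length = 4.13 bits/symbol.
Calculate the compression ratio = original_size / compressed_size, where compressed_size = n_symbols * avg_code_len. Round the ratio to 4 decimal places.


original_size = n_symbols * orig_bits = 7704 * 16 = 123264 bits
compressed_size = n_symbols * avg_code_len = 7704 * 4.13 = 31817.52 bits
ratio = original_size / compressed_size = 123264 / 31817.52 = 3.8741

Compression ratio = 3.8741


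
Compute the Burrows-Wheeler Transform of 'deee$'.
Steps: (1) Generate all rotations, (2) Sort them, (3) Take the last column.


Rotations (sorted):
  0: $deee -> last char: e
  1: deee$ -> last char: $
  2: e$dee -> last char: e
  3: ee$de -> last char: e
  4: eee$d -> last char: d


BWT = e$eed


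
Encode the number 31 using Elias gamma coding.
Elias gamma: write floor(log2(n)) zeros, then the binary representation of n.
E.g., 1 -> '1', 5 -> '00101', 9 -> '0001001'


num_bits = floor(log2(31)) + 1 = 5
leading_zeros = num_bits - 1 = 4
binary(31) = 11111

Elias gamma(31) = '0000' + '11111' = 000011111 (9 bits)


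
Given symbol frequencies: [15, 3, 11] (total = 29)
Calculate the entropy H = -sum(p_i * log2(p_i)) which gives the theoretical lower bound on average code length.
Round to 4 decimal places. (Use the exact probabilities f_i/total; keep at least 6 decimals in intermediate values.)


Per-symbol terms -p_i * log2(p_i) with p_i = f_i/29:
  p = 15/29 = 0.517241: log2(p) = -0.951090, -p*log2(p) = 0.491943
  p = 3/29 = 0.103448: log2(p) = -3.273018, -p*log2(p) = 0.338588
  p = 11/29 = 0.379310: log2(p) = -1.398549, -p*log2(p) = 0.530484
H = 0.491943 + 0.338588 + 0.530484 = 1.361015

H = 1.361 bits/symbol


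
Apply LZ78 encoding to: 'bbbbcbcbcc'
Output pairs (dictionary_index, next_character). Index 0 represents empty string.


LZ78 encoding steps:
Dictionary: {0: ''}
Step 1: w='' (idx 0), next='b' -> output (0, 'b'), add 'b' as idx 1
Step 2: w='b' (idx 1), next='b' -> output (1, 'b'), add 'bb' as idx 2
Step 3: w='b' (idx 1), next='c' -> output (1, 'c'), add 'bc' as idx 3
Step 4: w='bc' (idx 3), next='b' -> output (3, 'b'), add 'bcb' as idx 4
Step 5: w='' (idx 0), next='c' -> output (0, 'c'), add 'c' as idx 5
Step 6: w='c' (idx 5), end of input -> output (5, '')


Encoded: [(0, 'b'), (1, 'b'), (1, 'c'), (3, 'b'), (0, 'c'), (5, '')]


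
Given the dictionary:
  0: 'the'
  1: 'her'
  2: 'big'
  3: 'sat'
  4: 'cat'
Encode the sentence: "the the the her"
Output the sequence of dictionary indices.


Look up each word in the dictionary:
  'the' -> 0
  'the' -> 0
  'the' -> 0
  'her' -> 1

Encoded: [0, 0, 0, 1]


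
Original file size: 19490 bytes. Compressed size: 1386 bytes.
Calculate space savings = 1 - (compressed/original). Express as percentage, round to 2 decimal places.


ratio = compressed/original = 1386/19490 = 0.071113
savings = 1 - ratio = 1 - 0.071113 = 0.928887
as a percentage: 0.928887 * 100 = 92.89%

Space savings = 1 - 1386/19490 = 92.89%


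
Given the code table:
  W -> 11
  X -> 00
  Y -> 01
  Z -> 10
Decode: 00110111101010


Decoding:
00 -> X
11 -> W
01 -> Y
11 -> W
10 -> Z
10 -> Z
10 -> Z


Result: XWYWZZZ


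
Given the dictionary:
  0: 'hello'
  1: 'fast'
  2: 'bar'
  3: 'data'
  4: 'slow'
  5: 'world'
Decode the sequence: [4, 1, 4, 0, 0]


Look up each index in the dictionary:
  4 -> 'slow'
  1 -> 'fast'
  4 -> 'slow'
  0 -> 'hello'
  0 -> 'hello'

Decoded: "slow fast slow hello hello"


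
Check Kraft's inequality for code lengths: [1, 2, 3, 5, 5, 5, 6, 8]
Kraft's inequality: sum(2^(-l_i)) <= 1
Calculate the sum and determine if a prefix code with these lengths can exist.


Sum = 2^(-1) + 2^(-2) + 2^(-3) + 2^(-5) + 2^(-5) + 2^(-5) + 2^(-6) + 2^(-8)
    = 0.5 + 0.25 + 0.125 + 0.03125 + 0.03125 + 0.03125 + 0.015625 + 0.00390625
    = 253/256 = 0.98828125
Since 0.98828125 <= 1, Kraft's inequality IS satisfied.
A prefix code with these lengths CAN exist.

Kraft sum = 0.98828125. Satisfied.


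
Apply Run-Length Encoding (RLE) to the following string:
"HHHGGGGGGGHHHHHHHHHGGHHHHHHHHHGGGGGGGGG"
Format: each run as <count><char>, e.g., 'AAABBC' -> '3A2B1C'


Scanning runs left to right:
  i=0: run of 'H' x 3 -> '3H'
  i=3: run of 'G' x 7 -> '7G'
  i=10: run of 'H' x 9 -> '9H'
  i=19: run of 'G' x 2 -> '2G'
  i=21: run of 'H' x 9 -> '9H'
  i=30: run of 'G' x 9 -> '9G'

RLE = 3H7G9H2G9H9G


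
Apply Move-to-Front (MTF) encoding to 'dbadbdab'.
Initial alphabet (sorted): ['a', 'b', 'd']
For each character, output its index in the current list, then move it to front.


MTF encoding:
'd': index 2 in ['a', 'b', 'd'] -> ['d', 'a', 'b']
'b': index 2 in ['d', 'a', 'b'] -> ['b', 'd', 'a']
'a': index 2 in ['b', 'd', 'a'] -> ['a', 'b', 'd']
'd': index 2 in ['a', 'b', 'd'] -> ['d', 'a', 'b']
'b': index 2 in ['d', 'a', 'b'] -> ['b', 'd', 'a']
'd': index 1 in ['b', 'd', 'a'] -> ['d', 'b', 'a']
'a': index 2 in ['d', 'b', 'a'] -> ['a', 'd', 'b']
'b': index 2 in ['a', 'd', 'b'] -> ['b', 'a', 'd']


Output: [2, 2, 2, 2, 2, 1, 2, 2]


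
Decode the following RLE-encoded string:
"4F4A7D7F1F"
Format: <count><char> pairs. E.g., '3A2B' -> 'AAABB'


Expanding each <count><char> pair:
  4F -> 'FFFF'
  4A -> 'AAAA'
  7D -> 'DDDDDDD'
  7F -> 'FFFFFFF'
  1F -> 'F'

Decoded = FFFFAAAADDDDDDDFFFFFFFF


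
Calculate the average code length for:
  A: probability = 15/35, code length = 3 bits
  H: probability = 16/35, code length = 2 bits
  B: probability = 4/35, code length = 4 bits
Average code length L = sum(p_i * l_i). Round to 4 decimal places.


Weighted contributions p_i * l_i:
  A: (15/35) * 3 = 45/35
  H: (16/35) * 2 = 32/35
  B: (4/35) * 4 = 16/35
Sum = (45 + 32 + 16)/35 = 93/35

L = 93/35 = 2.6571 bits/symbol


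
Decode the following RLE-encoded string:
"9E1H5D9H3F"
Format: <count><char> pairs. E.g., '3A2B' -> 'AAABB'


Expanding each <count><char> pair:
  9E -> 'EEEEEEEEE'
  1H -> 'H'
  5D -> 'DDDDD'
  9H -> 'HHHHHHHHH'
  3F -> 'FFF'

Decoded = EEEEEEEEEHDDDDDHHHHHHHHHFFF


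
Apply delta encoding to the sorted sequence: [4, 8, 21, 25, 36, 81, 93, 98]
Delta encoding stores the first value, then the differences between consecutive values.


First value: 4
Deltas:
  8 - 4 = 4
  21 - 8 = 13
  25 - 21 = 4
  36 - 25 = 11
  81 - 36 = 45
  93 - 81 = 12
  98 - 93 = 5


Delta encoded: [4, 4, 13, 4, 11, 45, 12, 5]


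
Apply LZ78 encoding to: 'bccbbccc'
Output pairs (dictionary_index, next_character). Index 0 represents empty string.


LZ78 encoding steps:
Dictionary: {0: ''}
Step 1: w='' (idx 0), next='b' -> output (0, 'b'), add 'b' as idx 1
Step 2: w='' (idx 0), next='c' -> output (0, 'c'), add 'c' as idx 2
Step 3: w='c' (idx 2), next='b' -> output (2, 'b'), add 'cb' as idx 3
Step 4: w='b' (idx 1), next='c' -> output (1, 'c'), add 'bc' as idx 4
Step 5: w='c' (idx 2), next='c' -> output (2, 'c'), add 'cc' as idx 5


Encoded: [(0, 'b'), (0, 'c'), (2, 'b'), (1, 'c'), (2, 'c')]


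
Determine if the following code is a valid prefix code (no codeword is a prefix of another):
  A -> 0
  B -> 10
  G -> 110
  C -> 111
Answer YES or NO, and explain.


Checking each pair (does one codeword prefix another?):
  A='0' vs B='10': no prefix
  A='0' vs G='110': no prefix
  A='0' vs C='111': no prefix
  B='10' vs A='0': no prefix
  B='10' vs G='110': no prefix
  B='10' vs C='111': no prefix
  G='110' vs A='0': no prefix
  G='110' vs B='10': no prefix
  G='110' vs C='111': no prefix
  C='111' vs A='0': no prefix
  C='111' vs B='10': no prefix
  C='111' vs G='110': no prefix
No violation found over all pairs.

YES -- this is a valid prefix code. No codeword is a prefix of any other codeword.


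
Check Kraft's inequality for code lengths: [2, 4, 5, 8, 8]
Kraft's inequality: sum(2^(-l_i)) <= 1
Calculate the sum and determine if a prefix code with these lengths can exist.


Sum = 2^(-2) + 2^(-4) + 2^(-5) + 2^(-8) + 2^(-8)
    = 0.25 + 0.0625 + 0.03125 + 0.00390625 + 0.00390625
    = 90/256 = 0.3515625
Since 0.3515625 <= 1, Kraft's inequality IS satisfied.
A prefix code with these lengths CAN exist.

Kraft sum = 0.3515625. Satisfied.


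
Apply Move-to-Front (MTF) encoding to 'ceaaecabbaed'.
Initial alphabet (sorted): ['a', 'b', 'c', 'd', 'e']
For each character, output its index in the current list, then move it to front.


MTF encoding:
'c': index 2 in ['a', 'b', 'c', 'd', 'e'] -> ['c', 'a', 'b', 'd', 'e']
'e': index 4 in ['c', 'a', 'b', 'd', 'e'] -> ['e', 'c', 'a', 'b', 'd']
'a': index 2 in ['e', 'c', 'a', 'b', 'd'] -> ['a', 'e', 'c', 'b', 'd']
'a': index 0 in ['a', 'e', 'c', 'b', 'd'] -> ['a', 'e', 'c', 'b', 'd']
'e': index 1 in ['a', 'e', 'c', 'b', 'd'] -> ['e', 'a', 'c', 'b', 'd']
'c': index 2 in ['e', 'a', 'c', 'b', 'd'] -> ['c', 'e', 'a', 'b', 'd']
'a': index 2 in ['c', 'e', 'a', 'b', 'd'] -> ['a', 'c', 'e', 'b', 'd']
'b': index 3 in ['a', 'c', 'e', 'b', 'd'] -> ['b', 'a', 'c', 'e', 'd']
'b': index 0 in ['b', 'a', 'c', 'e', 'd'] -> ['b', 'a', 'c', 'e', 'd']
'a': index 1 in ['b', 'a', 'c', 'e', 'd'] -> ['a', 'b', 'c', 'e', 'd']
'e': index 3 in ['a', 'b', 'c', 'e', 'd'] -> ['e', 'a', 'b', 'c', 'd']
'd': index 4 in ['e', 'a', 'b', 'c', 'd'] -> ['d', 'e', 'a', 'b', 'c']


Output: [2, 4, 2, 0, 1, 2, 2, 3, 0, 1, 3, 4]


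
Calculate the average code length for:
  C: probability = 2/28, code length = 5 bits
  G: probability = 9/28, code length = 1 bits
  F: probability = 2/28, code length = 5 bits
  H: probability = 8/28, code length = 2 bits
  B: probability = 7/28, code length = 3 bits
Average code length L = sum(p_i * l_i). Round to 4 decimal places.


Weighted contributions p_i * l_i:
  C: (2/28) * 5 = 10/28
  G: (9/28) * 1 = 9/28
  F: (2/28) * 5 = 10/28
  H: (8/28) * 2 = 16/28
  B: (7/28) * 3 = 21/28
Sum = (10 + 9 + 10 + 16 + 21)/28 = 66/28

L = 66/28 = 2.3571 bits/symbol


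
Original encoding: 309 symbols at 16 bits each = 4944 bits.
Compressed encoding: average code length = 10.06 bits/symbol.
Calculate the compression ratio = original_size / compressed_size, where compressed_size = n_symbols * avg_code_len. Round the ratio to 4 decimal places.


original_size = n_symbols * orig_bits = 309 * 16 = 4944 bits
compressed_size = n_symbols * avg_code_len = 309 * 10.06 = 3108.54 bits
ratio = original_size / compressed_size = 4944 / 3108.54 = 1.5905

Compression ratio = 1.5905


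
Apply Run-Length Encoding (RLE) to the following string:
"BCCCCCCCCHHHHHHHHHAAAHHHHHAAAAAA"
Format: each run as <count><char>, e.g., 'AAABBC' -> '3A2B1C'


Scanning runs left to right:
  i=0: run of 'B' x 1 -> '1B'
  i=1: run of 'C' x 8 -> '8C'
  i=9: run of 'H' x 9 -> '9H'
  i=18: run of 'A' x 3 -> '3A'
  i=21: run of 'H' x 5 -> '5H'
  i=26: run of 'A' x 6 -> '6A'

RLE = 1B8C9H3A5H6A


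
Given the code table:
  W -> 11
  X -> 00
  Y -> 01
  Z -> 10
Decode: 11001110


Decoding:
11 -> W
00 -> X
11 -> W
10 -> Z


Result: WXWZ


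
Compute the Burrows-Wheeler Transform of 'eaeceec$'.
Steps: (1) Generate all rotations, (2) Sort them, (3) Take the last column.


Rotations (sorted):
  0: $eaeceec -> last char: c
  1: aeceec$e -> last char: e
  2: c$eaecee -> last char: e
  3: ceec$eae -> last char: e
  4: eaeceec$ -> last char: $
  5: ec$eaece -> last char: e
  6: eceec$ea -> last char: a
  7: eec$eaec -> last char: c


BWT = ceee$eac


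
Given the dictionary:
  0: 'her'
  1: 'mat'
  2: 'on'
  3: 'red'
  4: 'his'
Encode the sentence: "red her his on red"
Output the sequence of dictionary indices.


Look up each word in the dictionary:
  'red' -> 3
  'her' -> 0
  'his' -> 4
  'on' -> 2
  'red' -> 3

Encoded: [3, 0, 4, 2, 3]


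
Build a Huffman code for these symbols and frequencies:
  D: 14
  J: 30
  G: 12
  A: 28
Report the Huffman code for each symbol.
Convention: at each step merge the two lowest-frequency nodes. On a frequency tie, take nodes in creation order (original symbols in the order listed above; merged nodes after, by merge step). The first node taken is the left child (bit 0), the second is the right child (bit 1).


Huffman tree construction:
Step 1: Merge G(12) + D(14) = 26
Step 2: Merge (G+D)(26) + A(28) = 54
Step 3: Merge J(30) + ((G+D)+A)(54) = 84
Read each symbol's code off the tree from the root (left child = 0, right child = 1).

Codes:
  D: 101 (length 3)
  J: 0 (length 1)
  G: 100 (length 3)
  A: 11 (length 2)
Average code length: 164/84 = 1.9524 bits/symbol


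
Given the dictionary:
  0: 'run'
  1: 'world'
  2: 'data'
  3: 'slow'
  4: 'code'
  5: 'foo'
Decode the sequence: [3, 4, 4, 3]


Look up each index in the dictionary:
  3 -> 'slow'
  4 -> 'code'
  4 -> 'code'
  3 -> 'slow'

Decoded: "slow code code slow"


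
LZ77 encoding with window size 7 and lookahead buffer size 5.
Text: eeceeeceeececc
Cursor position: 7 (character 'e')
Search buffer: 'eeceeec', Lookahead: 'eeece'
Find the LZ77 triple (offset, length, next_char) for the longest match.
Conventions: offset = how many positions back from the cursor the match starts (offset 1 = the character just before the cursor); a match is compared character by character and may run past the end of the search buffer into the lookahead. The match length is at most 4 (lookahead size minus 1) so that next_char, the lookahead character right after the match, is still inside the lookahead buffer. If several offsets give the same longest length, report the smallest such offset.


Try each offset into the search buffer:
  offset=1 (pos 6, char 'c'): match length 0
  offset=2 (pos 5, char 'e'): match length 1
  offset=3 (pos 4, char 'e'): match length 2
  offset=4 (pos 3, char 'e'): match length 4
  offset=5 (pos 2, char 'c'): match length 0
  offset=6 (pos 1, char 'e'): match length 1
  offset=7 (pos 0, char 'e'): match length 2
Longest match has length 4 at offset 4.
next_char = character at position 7 + 4 = 11 -> 'e'

Best match: offset=4, length=4 (matching 'eeec' starting at position 3)
LZ77 triple: (4, 4, 'e')


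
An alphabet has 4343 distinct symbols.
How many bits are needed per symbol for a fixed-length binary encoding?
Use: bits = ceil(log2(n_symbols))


log2(4343) = 12.0845
Bracket: 2^12 = 4096 < 4343 <= 2^13 = 8192
So ceil(log2(4343)) = 13

bits = ceil(log2(4343)) = ceil(12.0845) = 13 bits


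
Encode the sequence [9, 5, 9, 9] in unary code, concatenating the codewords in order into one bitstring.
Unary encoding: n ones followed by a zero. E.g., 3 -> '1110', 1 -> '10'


Encode each number as n ones followed by a terminating 0:
  9 -> 1111111110 (10 bits)
  5 -> 111110 (6 bits)
  9 -> 1111111110 (10 bits)
  9 -> 1111111110 (10 bits)
Total length = 10 + 6 + 10 + 10 = 36 bits.

Unary([9, 5, 9, 9]) = 111111111011111011111111101111111110 (36 bits)


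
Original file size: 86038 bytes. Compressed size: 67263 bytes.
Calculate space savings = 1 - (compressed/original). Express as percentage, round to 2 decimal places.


ratio = compressed/original = 67263/86038 = 0.781782
savings = 1 - ratio = 1 - 0.781782 = 0.218218
as a percentage: 0.218218 * 100 = 21.82%

Space savings = 1 - 67263/86038 = 21.82%


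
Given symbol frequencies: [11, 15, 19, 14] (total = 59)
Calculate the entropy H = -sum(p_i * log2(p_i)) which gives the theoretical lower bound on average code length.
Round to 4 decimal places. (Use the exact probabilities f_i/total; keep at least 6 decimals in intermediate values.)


Per-symbol terms -p_i * log2(p_i) with p_i = f_i/59:
  p = 11/59 = 0.186441: log2(p) = -2.423211, -p*log2(p) = 0.451785
  p = 15/59 = 0.254237: log2(p) = -1.975752, -p*log2(p) = 0.502310
  p = 19/59 = 0.322034: log2(p) = -1.634716, -p*log2(p) = 0.526434
  p = 14/59 = 0.237288: log2(p) = -2.075288, -p*log2(p) = 0.492441
H = 0.451785 + 0.502310 + 0.526434 + 0.492441 = 1.972970

H = 1.973 bits/symbol


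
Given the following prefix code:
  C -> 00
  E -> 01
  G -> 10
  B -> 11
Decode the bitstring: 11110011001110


Decoding step by step:
Bits 11 -> B
Bits 11 -> B
Bits 00 -> C
Bits 11 -> B
Bits 00 -> C
Bits 11 -> B
Bits 10 -> G


Decoded message: BBCBCBG


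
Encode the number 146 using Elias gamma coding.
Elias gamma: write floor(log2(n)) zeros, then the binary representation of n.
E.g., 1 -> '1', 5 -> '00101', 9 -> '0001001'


num_bits = floor(log2(146)) + 1 = 8
leading_zeros = num_bits - 1 = 7
binary(146) = 10010010

Elias gamma(146) = '0000000' + '10010010' = 000000010010010 (15 bits)


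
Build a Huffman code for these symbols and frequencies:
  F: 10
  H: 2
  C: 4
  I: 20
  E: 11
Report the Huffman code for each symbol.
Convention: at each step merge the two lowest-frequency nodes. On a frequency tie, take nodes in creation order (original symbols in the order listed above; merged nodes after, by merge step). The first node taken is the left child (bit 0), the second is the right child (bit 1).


Huffman tree construction:
Step 1: Merge H(2) + C(4) = 6
Step 2: Merge (H+C)(6) + F(10) = 16
Step 3: Merge E(11) + ((H+C)+F)(16) = 27
Step 4: Merge I(20) + (E+((H+C)+F))(27) = 47
Read each symbol's code off the tree from the root (left child = 0, right child = 1).

Codes:
  F: 111 (length 3)
  H: 1100 (length 4)
  C: 1101 (length 4)
  I: 0 (length 1)
  E: 10 (length 2)
Average code length: 96/47 = 2.0426 bits/symbol


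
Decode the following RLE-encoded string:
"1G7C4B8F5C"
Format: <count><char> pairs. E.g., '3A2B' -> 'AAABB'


Expanding each <count><char> pair:
  1G -> 'G'
  7C -> 'CCCCCCC'
  4B -> 'BBBB'
  8F -> 'FFFFFFFF'
  5C -> 'CCCCC'

Decoded = GCCCCCCCBBBBFFFFFFFFCCCCC


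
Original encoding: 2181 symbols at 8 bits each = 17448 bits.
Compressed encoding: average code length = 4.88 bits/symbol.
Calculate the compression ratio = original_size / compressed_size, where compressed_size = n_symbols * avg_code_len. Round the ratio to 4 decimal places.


original_size = n_symbols * orig_bits = 2181 * 8 = 17448 bits
compressed_size = n_symbols * avg_code_len = 2181 * 4.88 = 10643.28 bits
ratio = original_size / compressed_size = 17448 / 10643.28 = 1.6393

Compression ratio = 1.6393


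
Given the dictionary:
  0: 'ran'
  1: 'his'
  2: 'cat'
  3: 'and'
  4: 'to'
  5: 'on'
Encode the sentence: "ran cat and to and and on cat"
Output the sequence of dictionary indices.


Look up each word in the dictionary:
  'ran' -> 0
  'cat' -> 2
  'and' -> 3
  'to' -> 4
  'and' -> 3
  'and' -> 3
  'on' -> 5
  'cat' -> 2

Encoded: [0, 2, 3, 4, 3, 3, 5, 2]


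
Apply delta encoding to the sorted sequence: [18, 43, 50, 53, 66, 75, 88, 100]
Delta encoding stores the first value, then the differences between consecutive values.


First value: 18
Deltas:
  43 - 18 = 25
  50 - 43 = 7
  53 - 50 = 3
  66 - 53 = 13
  75 - 66 = 9
  88 - 75 = 13
  100 - 88 = 12


Delta encoded: [18, 25, 7, 3, 13, 9, 13, 12]


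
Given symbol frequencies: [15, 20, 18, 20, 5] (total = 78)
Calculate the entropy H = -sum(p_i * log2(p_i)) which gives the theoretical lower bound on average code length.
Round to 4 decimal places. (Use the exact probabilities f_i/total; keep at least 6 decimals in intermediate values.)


Per-symbol terms -p_i * log2(p_i) with p_i = f_i/78:
  p = 15/78 = 0.192308: log2(p) = -2.378512, -p*log2(p) = 0.457406
  p = 20/78 = 0.256410: log2(p) = -1.963474, -p*log2(p) = 0.503455
  p = 18/78 = 0.230769: log2(p) = -2.115477, -p*log2(p) = 0.488187
  p = 20/78 = 0.256410: log2(p) = -1.963474, -p*log2(p) = 0.503455
  p = 5/78 = 0.064103: log2(p) = -3.963474, -p*log2(p) = 0.254069
H = 0.457406 + 0.503455 + 0.488187 + 0.503455 + 0.254069 = 2.206572

H = 2.2066 bits/symbol


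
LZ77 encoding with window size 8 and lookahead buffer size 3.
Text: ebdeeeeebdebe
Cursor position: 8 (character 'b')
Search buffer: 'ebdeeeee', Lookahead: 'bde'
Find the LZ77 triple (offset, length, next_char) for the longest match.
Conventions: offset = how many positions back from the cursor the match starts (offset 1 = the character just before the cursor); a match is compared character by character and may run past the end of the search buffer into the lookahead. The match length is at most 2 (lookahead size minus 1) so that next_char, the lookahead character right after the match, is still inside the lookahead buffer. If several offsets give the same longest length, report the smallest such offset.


Try each offset into the search buffer:
  offset=1 (pos 7, char 'e'): match length 0
  offset=2 (pos 6, char 'e'): match length 0
  offset=3 (pos 5, char 'e'): match length 0
  offset=4 (pos 4, char 'e'): match length 0
  offset=5 (pos 3, char 'e'): match length 0
  offset=6 (pos 2, char 'd'): match length 0
  offset=7 (pos 1, char 'b'): match length 2
  offset=8 (pos 0, char 'e'): match length 0
Longest match has length 2 at offset 7.
next_char = character at position 8 + 2 = 10 -> 'e'

Best match: offset=7, length=2 (matching 'bd' starting at position 1)
LZ77 triple: (7, 2, 'e')


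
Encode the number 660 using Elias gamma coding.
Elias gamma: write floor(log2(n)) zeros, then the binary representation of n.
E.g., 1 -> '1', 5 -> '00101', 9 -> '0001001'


num_bits = floor(log2(660)) + 1 = 10
leading_zeros = num_bits - 1 = 9
binary(660) = 1010010100

Elias gamma(660) = '000000000' + '1010010100' = 0000000001010010100 (19 bits)


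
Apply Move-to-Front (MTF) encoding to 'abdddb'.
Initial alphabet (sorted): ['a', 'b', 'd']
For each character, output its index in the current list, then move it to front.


MTF encoding:
'a': index 0 in ['a', 'b', 'd'] -> ['a', 'b', 'd']
'b': index 1 in ['a', 'b', 'd'] -> ['b', 'a', 'd']
'd': index 2 in ['b', 'a', 'd'] -> ['d', 'b', 'a']
'd': index 0 in ['d', 'b', 'a'] -> ['d', 'b', 'a']
'd': index 0 in ['d', 'b', 'a'] -> ['d', 'b', 'a']
'b': index 1 in ['d', 'b', 'a'] -> ['b', 'd', 'a']


Output: [0, 1, 2, 0, 0, 1]


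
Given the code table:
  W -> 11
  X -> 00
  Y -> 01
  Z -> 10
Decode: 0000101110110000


Decoding:
00 -> X
00 -> X
10 -> Z
11 -> W
10 -> Z
11 -> W
00 -> X
00 -> X


Result: XXZWZWXX


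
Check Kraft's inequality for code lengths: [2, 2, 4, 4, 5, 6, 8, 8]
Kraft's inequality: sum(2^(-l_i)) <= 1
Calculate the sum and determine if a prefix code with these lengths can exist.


Sum = 2^(-2) + 2^(-2) + 2^(-4) + 2^(-4) + 2^(-5) + 2^(-6) + 2^(-8) + 2^(-8)
    = 0.25 + 0.25 + 0.0625 + 0.0625 + 0.03125 + 0.015625 + 0.00390625 + 0.00390625
    = 174/256 = 0.6796875
Since 0.6796875 <= 1, Kraft's inequality IS satisfied.
A prefix code with these lengths CAN exist.

Kraft sum = 0.6796875. Satisfied.


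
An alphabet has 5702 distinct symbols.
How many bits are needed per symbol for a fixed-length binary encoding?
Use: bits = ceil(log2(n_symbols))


log2(5702) = 12.4773
Bracket: 2^12 = 4096 < 5702 <= 2^13 = 8192
So ceil(log2(5702)) = 13

bits = ceil(log2(5702)) = ceil(12.4773) = 13 bits


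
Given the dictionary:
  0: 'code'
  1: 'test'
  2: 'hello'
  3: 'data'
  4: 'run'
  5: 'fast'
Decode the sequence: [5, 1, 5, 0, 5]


Look up each index in the dictionary:
  5 -> 'fast'
  1 -> 'test'
  5 -> 'fast'
  0 -> 'code'
  5 -> 'fast'

Decoded: "fast test fast code fast"


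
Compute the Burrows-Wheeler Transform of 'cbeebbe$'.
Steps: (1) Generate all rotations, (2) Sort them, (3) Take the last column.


Rotations (sorted):
  0: $cbeebbe -> last char: e
  1: bbe$cbee -> last char: e
  2: be$cbeeb -> last char: b
  3: beebbe$c -> last char: c
  4: cbeebbe$ -> last char: $
  5: e$cbeebb -> last char: b
  6: ebbe$cbe -> last char: e
  7: eebbe$cb -> last char: b


BWT = eebc$beb


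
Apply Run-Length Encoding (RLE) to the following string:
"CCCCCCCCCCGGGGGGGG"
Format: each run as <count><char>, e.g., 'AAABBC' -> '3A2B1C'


Scanning runs left to right:
  i=0: run of 'C' x 10 -> '10C'
  i=10: run of 'G' x 8 -> '8G'

RLE = 10C8G


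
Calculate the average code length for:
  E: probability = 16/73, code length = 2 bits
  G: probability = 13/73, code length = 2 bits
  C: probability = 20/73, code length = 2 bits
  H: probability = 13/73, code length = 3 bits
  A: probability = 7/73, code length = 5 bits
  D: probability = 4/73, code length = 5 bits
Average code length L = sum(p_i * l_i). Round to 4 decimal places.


Weighted contributions p_i * l_i:
  E: (16/73) * 2 = 32/73
  G: (13/73) * 2 = 26/73
  C: (20/73) * 2 = 40/73
  H: (13/73) * 3 = 39/73
  A: (7/73) * 5 = 35/73
  D: (4/73) * 5 = 20/73
Sum = (32 + 26 + 40 + 39 + 35 + 20)/73 = 192/73

L = 192/73 = 2.6301 bits/symbol


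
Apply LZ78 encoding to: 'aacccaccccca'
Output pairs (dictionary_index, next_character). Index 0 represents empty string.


LZ78 encoding steps:
Dictionary: {0: ''}
Step 1: w='' (idx 0), next='a' -> output (0, 'a'), add 'a' as idx 1
Step 2: w='a' (idx 1), next='c' -> output (1, 'c'), add 'ac' as idx 2
Step 3: w='' (idx 0), next='c' -> output (0, 'c'), add 'c' as idx 3
Step 4: w='c' (idx 3), next='a' -> output (3, 'a'), add 'ca' as idx 4
Step 5: w='c' (idx 3), next='c' -> output (3, 'c'), add 'cc' as idx 5
Step 6: w='cc' (idx 5), next='c' -> output (5, 'c'), add 'ccc' as idx 6
Step 7: w='a' (idx 1), end of input -> output (1, '')


Encoded: [(0, 'a'), (1, 'c'), (0, 'c'), (3, 'a'), (3, 'c'), (5, 'c'), (1, '')]


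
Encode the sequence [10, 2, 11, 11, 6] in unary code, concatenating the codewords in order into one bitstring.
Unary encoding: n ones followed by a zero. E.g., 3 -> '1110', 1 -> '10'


Encode each number as n ones followed by a terminating 0:
  10 -> 11111111110 (11 bits)
  2 -> 110 (3 bits)
  11 -> 111111111110 (12 bits)
  11 -> 111111111110 (12 bits)
  6 -> 1111110 (7 bits)
Total length = 11 + 3 + 12 + 12 + 7 = 45 bits.

Unary([10, 2, 11, 11, 6]) = 111111111101101111111111101111111111101111110 (45 bits)


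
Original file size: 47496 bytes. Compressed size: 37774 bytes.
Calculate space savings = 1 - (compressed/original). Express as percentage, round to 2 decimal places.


ratio = compressed/original = 37774/47496 = 0.795309
savings = 1 - ratio = 1 - 0.795309 = 0.204691
as a percentage: 0.204691 * 100 = 20.47%

Space savings = 1 - 37774/47496 = 20.47%


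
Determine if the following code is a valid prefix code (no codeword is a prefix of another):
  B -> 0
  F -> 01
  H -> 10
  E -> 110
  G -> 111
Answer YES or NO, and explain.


Checking each pair (does one codeword prefix another?):
  B='0' vs F='01': prefix -- VIOLATION

NO -- this is NOT a valid prefix code. B (0) is a prefix of F (01).


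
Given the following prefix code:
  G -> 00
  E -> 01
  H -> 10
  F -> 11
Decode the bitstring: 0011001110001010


Decoding step by step:
Bits 00 -> G
Bits 11 -> F
Bits 00 -> G
Bits 11 -> F
Bits 10 -> H
Bits 00 -> G
Bits 10 -> H
Bits 10 -> H


Decoded message: GFGFHGHH


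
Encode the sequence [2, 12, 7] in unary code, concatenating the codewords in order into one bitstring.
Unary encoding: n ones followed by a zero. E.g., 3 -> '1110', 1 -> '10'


Encode each number as n ones followed by a terminating 0:
  2 -> 110 (3 bits)
  12 -> 1111111111110 (13 bits)
  7 -> 11111110 (8 bits)
Total length = 3 + 13 + 8 = 24 bits.

Unary([2, 12, 7]) = 110111111111111011111110 (24 bits)


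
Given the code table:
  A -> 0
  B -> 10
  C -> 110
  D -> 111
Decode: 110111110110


Decoding:
110 -> C
111 -> D
110 -> C
110 -> C


Result: CDCC


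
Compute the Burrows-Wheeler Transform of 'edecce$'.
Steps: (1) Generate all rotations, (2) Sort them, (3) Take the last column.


Rotations (sorted):
  0: $edecce -> last char: e
  1: cce$ede -> last char: e
  2: ce$edec -> last char: c
  3: decce$e -> last char: e
  4: e$edecc -> last char: c
  5: ecce$ed -> last char: d
  6: edecce$ -> last char: $


BWT = eececd$


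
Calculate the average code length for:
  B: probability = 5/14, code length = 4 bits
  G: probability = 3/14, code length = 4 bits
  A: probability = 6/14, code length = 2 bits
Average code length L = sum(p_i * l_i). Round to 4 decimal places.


Weighted contributions p_i * l_i:
  B: (5/14) * 4 = 20/14
  G: (3/14) * 4 = 12/14
  A: (6/14) * 2 = 12/14
Sum = (20 + 12 + 12)/14 = 44/14

L = 44/14 = 3.1429 bits/symbol


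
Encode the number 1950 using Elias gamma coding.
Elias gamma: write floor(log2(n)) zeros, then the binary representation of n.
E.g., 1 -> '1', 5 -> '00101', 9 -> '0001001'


num_bits = floor(log2(1950)) + 1 = 11
leading_zeros = num_bits - 1 = 10
binary(1950) = 11110011110

Elias gamma(1950) = '0000000000' + '11110011110' = 000000000011110011110 (21 bits)


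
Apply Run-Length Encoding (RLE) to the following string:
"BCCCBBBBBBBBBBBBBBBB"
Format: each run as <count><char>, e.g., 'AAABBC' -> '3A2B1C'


Scanning runs left to right:
  i=0: run of 'B' x 1 -> '1B'
  i=1: run of 'C' x 3 -> '3C'
  i=4: run of 'B' x 16 -> '16B'

RLE = 1B3C16B


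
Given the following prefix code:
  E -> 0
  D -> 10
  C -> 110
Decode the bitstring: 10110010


Decoding step by step:
Bits 10 -> D
Bits 110 -> C
Bits 0 -> E
Bits 10 -> D


Decoded message: DCED


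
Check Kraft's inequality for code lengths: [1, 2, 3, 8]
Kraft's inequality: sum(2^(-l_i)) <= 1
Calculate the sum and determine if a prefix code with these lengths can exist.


Sum = 2^(-1) + 2^(-2) + 2^(-3) + 2^(-8)
    = 0.5 + 0.25 + 0.125 + 0.00390625
    = 225/256 = 0.87890625
Since 0.87890625 <= 1, Kraft's inequality IS satisfied.
A prefix code with these lengths CAN exist.

Kraft sum = 0.87890625. Satisfied.


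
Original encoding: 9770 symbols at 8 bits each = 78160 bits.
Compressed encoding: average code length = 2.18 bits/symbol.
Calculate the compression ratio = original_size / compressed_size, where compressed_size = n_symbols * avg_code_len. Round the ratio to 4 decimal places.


original_size = n_symbols * orig_bits = 9770 * 8 = 78160 bits
compressed_size = n_symbols * avg_code_len = 9770 * 2.18 = 21298.6 bits
ratio = original_size / compressed_size = 78160 / 21298.6 = 3.6697

Compression ratio = 3.6697


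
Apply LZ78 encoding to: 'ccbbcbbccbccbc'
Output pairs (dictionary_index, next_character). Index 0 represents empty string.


LZ78 encoding steps:
Dictionary: {0: ''}
Step 1: w='' (idx 0), next='c' -> output (0, 'c'), add 'c' as idx 1
Step 2: w='c' (idx 1), next='b' -> output (1, 'b'), add 'cb' as idx 2
Step 3: w='' (idx 0), next='b' -> output (0, 'b'), add 'b' as idx 3
Step 4: w='cb' (idx 2), next='b' -> output (2, 'b'), add 'cbb' as idx 4
Step 5: w='c' (idx 1), next='c' -> output (1, 'c'), add 'cc' as idx 5
Step 6: w='b' (idx 3), next='c' -> output (3, 'c'), add 'bc' as idx 6
Step 7: w='cb' (idx 2), next='c' -> output (2, 'c'), add 'cbc' as idx 7


Encoded: [(0, 'c'), (1, 'b'), (0, 'b'), (2, 'b'), (1, 'c'), (3, 'c'), (2, 'c')]


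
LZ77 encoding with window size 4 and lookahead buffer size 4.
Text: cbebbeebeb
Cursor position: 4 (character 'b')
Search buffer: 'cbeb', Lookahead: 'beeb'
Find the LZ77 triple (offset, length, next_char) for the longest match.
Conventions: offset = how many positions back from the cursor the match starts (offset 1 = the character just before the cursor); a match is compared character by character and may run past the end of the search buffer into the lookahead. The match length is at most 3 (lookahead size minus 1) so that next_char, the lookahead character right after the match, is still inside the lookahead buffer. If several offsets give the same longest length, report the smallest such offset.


Try each offset into the search buffer:
  offset=1 (pos 3, char 'b'): match length 1
  offset=2 (pos 2, char 'e'): match length 0
  offset=3 (pos 1, char 'b'): match length 2
  offset=4 (pos 0, char 'c'): match length 0
Longest match has length 2 at offset 3.
next_char = character at position 4 + 2 = 6 -> 'e'

Best match: offset=3, length=2 (matching 'be' starting at position 1)
LZ77 triple: (3, 2, 'e')


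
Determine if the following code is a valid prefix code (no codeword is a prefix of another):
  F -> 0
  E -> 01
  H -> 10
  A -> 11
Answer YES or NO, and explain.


Checking each pair (does one codeword prefix another?):
  F='0' vs E='01': prefix -- VIOLATION

NO -- this is NOT a valid prefix code. F (0) is a prefix of E (01).


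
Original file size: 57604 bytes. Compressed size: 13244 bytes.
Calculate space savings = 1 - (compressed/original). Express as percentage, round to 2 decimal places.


ratio = compressed/original = 13244/57604 = 0.229915
savings = 1 - ratio = 1 - 0.229915 = 0.770085
as a percentage: 0.770085 * 100 = 77.01%

Space savings = 1 - 13244/57604 = 77.01%


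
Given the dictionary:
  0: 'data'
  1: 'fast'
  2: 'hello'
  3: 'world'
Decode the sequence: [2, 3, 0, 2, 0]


Look up each index in the dictionary:
  2 -> 'hello'
  3 -> 'world'
  0 -> 'data'
  2 -> 'hello'
  0 -> 'data'

Decoded: "hello world data hello data"


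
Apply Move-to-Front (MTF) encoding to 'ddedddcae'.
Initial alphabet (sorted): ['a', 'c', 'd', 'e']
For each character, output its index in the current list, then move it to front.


MTF encoding:
'd': index 2 in ['a', 'c', 'd', 'e'] -> ['d', 'a', 'c', 'e']
'd': index 0 in ['d', 'a', 'c', 'e'] -> ['d', 'a', 'c', 'e']
'e': index 3 in ['d', 'a', 'c', 'e'] -> ['e', 'd', 'a', 'c']
'd': index 1 in ['e', 'd', 'a', 'c'] -> ['d', 'e', 'a', 'c']
'd': index 0 in ['d', 'e', 'a', 'c'] -> ['d', 'e', 'a', 'c']
'd': index 0 in ['d', 'e', 'a', 'c'] -> ['d', 'e', 'a', 'c']
'c': index 3 in ['d', 'e', 'a', 'c'] -> ['c', 'd', 'e', 'a']
'a': index 3 in ['c', 'd', 'e', 'a'] -> ['a', 'c', 'd', 'e']
'e': index 3 in ['a', 'c', 'd', 'e'] -> ['e', 'a', 'c', 'd']


Output: [2, 0, 3, 1, 0, 0, 3, 3, 3]


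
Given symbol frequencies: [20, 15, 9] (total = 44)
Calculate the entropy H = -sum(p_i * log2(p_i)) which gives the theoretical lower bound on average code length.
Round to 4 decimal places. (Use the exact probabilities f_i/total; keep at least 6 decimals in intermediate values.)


Per-symbol terms -p_i * log2(p_i) with p_i = f_i/44:
  p = 20/44 = 0.454545: log2(p) = -1.137504, -p*log2(p) = 0.517047
  p = 15/44 = 0.340909: log2(p) = -1.552541, -p*log2(p) = 0.529275
  p = 9/44 = 0.204545: log2(p) = -2.289507, -p*log2(p) = 0.468308
H = 0.517047 + 0.529275 + 0.468308 = 1.514630

H = 1.5146 bits/symbol


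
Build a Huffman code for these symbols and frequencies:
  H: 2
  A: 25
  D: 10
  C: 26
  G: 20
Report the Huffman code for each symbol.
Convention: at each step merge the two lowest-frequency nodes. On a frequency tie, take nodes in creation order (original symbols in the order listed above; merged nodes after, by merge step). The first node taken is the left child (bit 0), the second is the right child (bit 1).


Huffman tree construction:
Step 1: Merge H(2) + D(10) = 12
Step 2: Merge (H+D)(12) + G(20) = 32
Step 3: Merge A(25) + C(26) = 51
Step 4: Merge ((H+D)+G)(32) + (A+C)(51) = 83
Read each symbol's code off the tree from the root (left child = 0, right child = 1).

Codes:
  H: 000 (length 3)
  A: 10 (length 2)
  D: 001 (length 3)
  C: 11 (length 2)
  G: 01 (length 2)
Average code length: 178/83 = 2.1446 bits/symbol


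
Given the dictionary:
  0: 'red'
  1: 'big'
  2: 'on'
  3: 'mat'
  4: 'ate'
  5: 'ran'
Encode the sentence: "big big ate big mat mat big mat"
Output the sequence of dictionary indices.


Look up each word in the dictionary:
  'big' -> 1
  'big' -> 1
  'ate' -> 4
  'big' -> 1
  'mat' -> 3
  'mat' -> 3
  'big' -> 1
  'mat' -> 3

Encoded: [1, 1, 4, 1, 3, 3, 1, 3]


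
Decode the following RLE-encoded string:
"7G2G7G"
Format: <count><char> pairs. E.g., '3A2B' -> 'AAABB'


Expanding each <count><char> pair:
  7G -> 'GGGGGGG'
  2G -> 'GG'
  7G -> 'GGGGGGG'

Decoded = GGGGGGGGGGGGGGGG


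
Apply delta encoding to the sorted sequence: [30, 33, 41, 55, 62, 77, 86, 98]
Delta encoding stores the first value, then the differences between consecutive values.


First value: 30
Deltas:
  33 - 30 = 3
  41 - 33 = 8
  55 - 41 = 14
  62 - 55 = 7
  77 - 62 = 15
  86 - 77 = 9
  98 - 86 = 12


Delta encoded: [30, 3, 8, 14, 7, 15, 9, 12]


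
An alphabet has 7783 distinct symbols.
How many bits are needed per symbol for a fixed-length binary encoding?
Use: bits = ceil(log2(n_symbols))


log2(7783) = 12.9261
Bracket: 2^12 = 4096 < 7783 <= 2^13 = 8192
So ceil(log2(7783)) = 13

bits = ceil(log2(7783)) = ceil(12.9261) = 13 bits
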